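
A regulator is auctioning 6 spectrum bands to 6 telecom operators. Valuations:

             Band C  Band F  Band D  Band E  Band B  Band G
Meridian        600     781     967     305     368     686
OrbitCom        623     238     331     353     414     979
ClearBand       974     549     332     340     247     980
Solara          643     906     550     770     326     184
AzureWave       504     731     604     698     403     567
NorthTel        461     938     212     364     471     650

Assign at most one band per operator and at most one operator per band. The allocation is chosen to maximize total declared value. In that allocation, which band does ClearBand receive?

Optimal: Meridian→Band D ($967M), OrbitCom→Band G ($979M), ClearBand→Band C ($974M), Solara→Band E ($770M), AzureWave→Band B ($403M), NorthTel→Band F ($938M) — total 967+979+974+770+403+938 = $5031M.
Next-best assignment: Meridian→Band D, OrbitCom→Band G, ClearBand→Band C, Solara→Band F, AzureWave→Band E, NorthTel→Band B = $4995M.
Swapping OrbitCom↔NorthTel (OrbitCom→Band F $238M, NorthTel→Band G $650M) loses 1029.
ClearBand's own top band is Band G ($980M), but forcing ClearBand→Band G and reassigning the rest optimally gives only $4681M — worse by 350.

ClearBand receives Band C.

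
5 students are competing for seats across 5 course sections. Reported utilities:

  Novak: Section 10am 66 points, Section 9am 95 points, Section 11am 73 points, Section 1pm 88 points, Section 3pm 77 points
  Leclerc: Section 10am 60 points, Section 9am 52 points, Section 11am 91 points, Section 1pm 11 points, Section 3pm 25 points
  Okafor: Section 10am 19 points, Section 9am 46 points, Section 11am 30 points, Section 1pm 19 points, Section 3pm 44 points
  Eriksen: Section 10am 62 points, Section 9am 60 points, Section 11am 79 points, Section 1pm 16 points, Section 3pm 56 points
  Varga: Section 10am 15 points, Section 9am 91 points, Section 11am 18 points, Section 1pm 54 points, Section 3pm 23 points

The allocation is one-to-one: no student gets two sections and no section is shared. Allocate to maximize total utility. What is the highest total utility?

Maximum total: 376 points

This is a one-to-one assignment (maximum-weight bipartite matching).
Optimal: Novak→Section 1pm (88 points), Leclerc→Section 11am (91 points), Okafor→Section 3pm (44 points), Eriksen→Section 10am (62 points), Varga→Section 9am (91 points) — total 88+91+44+62+91 = 376 points.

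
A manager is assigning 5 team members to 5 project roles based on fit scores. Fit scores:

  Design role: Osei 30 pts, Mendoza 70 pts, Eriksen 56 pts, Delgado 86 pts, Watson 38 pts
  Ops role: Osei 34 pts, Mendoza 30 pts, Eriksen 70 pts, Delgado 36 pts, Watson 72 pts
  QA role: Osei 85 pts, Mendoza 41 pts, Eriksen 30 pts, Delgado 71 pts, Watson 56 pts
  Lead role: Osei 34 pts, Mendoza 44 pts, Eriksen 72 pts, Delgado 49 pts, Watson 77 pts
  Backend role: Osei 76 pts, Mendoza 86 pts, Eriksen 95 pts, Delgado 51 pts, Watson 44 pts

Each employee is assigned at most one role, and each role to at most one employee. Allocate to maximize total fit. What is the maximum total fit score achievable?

This is a one-to-one assignment (maximum-weight bipartite matching).
Optimal: Osei→QA role (85 pts), Mendoza→Backend role (86 pts), Eriksen→Ops role (70 pts), Delgado→Design role (86 pts), Watson→Lead role (77 pts) — total 85+86+70+86+77 = 404 pts.

Maximum total: 404 pts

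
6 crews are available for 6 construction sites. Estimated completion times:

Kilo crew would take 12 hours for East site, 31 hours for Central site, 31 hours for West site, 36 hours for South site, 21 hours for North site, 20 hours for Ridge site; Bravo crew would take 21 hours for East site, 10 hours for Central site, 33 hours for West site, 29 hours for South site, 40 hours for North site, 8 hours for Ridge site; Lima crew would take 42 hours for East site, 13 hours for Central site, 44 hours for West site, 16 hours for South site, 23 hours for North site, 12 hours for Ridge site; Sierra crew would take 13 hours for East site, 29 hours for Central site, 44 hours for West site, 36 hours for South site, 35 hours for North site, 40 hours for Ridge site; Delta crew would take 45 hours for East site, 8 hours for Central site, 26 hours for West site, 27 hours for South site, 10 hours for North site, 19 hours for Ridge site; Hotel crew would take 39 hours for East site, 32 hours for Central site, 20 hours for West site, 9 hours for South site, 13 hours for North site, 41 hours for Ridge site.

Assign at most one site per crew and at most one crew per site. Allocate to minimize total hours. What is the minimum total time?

Treat this as an assignment problem: match each crew to one site.
Optimal: Kilo crew→West site (31 hours), Bravo crew→Ridge site (8 hours), Lima crew→Central site (13 hours), Sierra crew→East site (13 hours), Delta crew→North site (10 hours), Hotel crew→South site (9 hours) — total 31+8+13+13+10+9 = 84 hours.
Row-greedy (each crew in turn takes its cheapest remaining site) gives 103 hours, worse by 19.
Every other assignment is strictly worse.

Minimum total: 84 hours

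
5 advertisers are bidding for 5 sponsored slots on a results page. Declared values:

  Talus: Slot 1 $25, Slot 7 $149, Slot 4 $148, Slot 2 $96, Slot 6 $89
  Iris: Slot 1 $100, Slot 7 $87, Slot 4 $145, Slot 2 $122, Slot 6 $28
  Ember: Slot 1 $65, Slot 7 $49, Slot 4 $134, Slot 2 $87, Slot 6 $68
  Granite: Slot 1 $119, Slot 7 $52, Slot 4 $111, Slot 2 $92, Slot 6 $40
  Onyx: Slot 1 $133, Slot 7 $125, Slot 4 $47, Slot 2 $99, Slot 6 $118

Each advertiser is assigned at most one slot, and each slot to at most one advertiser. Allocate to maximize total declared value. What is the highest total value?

Max total: $642

Optimal: Talus→Slot 7 ($149), Iris→Slot 2 ($122), Ember→Slot 4 ($134), Granite→Slot 1 ($119), Onyx→Slot 6 ($118) — total 149+122+134+119+118 = $642.
Max-entry greedy (repeatedly take the single best remaining cell) gives $587, worse by 55.
Every other assignment is strictly worse.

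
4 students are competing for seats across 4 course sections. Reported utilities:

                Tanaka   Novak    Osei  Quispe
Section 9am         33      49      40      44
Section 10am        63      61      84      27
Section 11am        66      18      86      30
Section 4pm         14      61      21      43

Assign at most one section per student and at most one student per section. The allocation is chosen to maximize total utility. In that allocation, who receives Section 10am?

Osei receives Section 10am.

Optimal: Tanaka→Section 11am (66 points), Novak→Section 4pm (61 points), Osei→Section 10am (84 points), Quispe→Section 9am (44 points) — total 66+61+84+44 = 255 points.
Row-greedy (each student in turn takes its best remaining section) gives 210 points, worse by 45.
Swapping Tanaka↔Novak (Tanaka→Section 4pm 14 points, Novak→Section 11am 18 points) loses 95.
Osei's own top section is Section 11am (86 points), but forcing Osei→Section 11am and reassigning the rest optimally gives only 254 points — worse by 1.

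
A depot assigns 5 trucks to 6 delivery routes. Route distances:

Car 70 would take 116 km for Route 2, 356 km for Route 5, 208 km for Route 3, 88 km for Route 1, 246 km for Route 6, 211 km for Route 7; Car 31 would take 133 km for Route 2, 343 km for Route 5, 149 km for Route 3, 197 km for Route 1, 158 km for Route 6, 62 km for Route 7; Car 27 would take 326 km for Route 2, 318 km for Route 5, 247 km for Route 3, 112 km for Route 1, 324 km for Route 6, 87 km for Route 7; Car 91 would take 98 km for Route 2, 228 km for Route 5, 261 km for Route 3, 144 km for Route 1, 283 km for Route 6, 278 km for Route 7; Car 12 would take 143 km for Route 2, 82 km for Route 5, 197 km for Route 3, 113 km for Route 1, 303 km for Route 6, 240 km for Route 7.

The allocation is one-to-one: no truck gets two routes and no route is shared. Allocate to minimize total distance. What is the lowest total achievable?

Min total: 504 km

Optimal: Car 70→Route 1 (88 km), Car 31→Route 3 (149 km), Car 27→Route 7 (87 km), Car 91→Route 2 (98 km), Car 12→Route 5 (82 km) — total 88+149+87+98+82 = 504 km.
Row-greedy (each truck in turn takes its cheapest remaining route) gives 577 km, worse by 73.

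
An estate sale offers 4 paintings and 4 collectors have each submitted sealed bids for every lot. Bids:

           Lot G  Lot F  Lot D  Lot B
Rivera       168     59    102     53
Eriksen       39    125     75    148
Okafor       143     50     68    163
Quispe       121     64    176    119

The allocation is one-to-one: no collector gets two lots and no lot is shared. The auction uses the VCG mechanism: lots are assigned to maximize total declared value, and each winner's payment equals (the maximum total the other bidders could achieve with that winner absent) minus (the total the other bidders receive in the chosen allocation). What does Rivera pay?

Rivera pays $3.

Efficient allocation: Rivera→Lot G ($168), Eriksen→Lot F ($125), Okafor→Lot B ($163), Quispe→Lot D ($176); total welfare W = $632.
Rivera receives Lot G at value $168, so the others get W − 168 = $464.
Without Rivera: best allocation of the remaining 3 bidders over all 4 lots is Eriksen→Lot B ($148), Okafor→Lot G ($143), Quispe→Lot D ($176), total $467.
VCG payment = (others' best without Rivera) − (others' welfare with Rivera) = 467 − 464 = $3.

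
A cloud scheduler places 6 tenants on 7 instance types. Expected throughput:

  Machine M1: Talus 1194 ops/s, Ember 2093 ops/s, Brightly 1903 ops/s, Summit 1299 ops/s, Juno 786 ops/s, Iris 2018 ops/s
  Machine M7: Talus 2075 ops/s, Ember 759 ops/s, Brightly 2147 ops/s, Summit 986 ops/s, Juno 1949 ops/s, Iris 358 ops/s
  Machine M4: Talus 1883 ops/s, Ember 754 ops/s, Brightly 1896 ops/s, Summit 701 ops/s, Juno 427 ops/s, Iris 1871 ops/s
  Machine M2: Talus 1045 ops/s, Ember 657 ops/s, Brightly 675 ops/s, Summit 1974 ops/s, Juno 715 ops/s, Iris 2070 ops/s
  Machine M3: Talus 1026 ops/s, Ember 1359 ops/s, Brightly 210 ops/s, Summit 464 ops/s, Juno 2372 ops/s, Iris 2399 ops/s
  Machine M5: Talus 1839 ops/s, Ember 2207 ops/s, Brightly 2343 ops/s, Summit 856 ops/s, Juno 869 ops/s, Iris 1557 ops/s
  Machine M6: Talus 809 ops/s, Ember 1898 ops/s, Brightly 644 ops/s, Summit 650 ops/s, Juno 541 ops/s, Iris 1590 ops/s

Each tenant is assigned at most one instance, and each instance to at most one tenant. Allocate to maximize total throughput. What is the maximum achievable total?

Max total: 12728 ops/s

Optimal: Talus→Machine M7 (2075 ops/s), Ember→Machine M1 (2093 ops/s), Brightly→Machine M5 (2343 ops/s), Summit→Machine M2 (1974 ops/s), Juno→Machine M3 (2372 ops/s), Iris→Machine M4 (1871 ops/s) — total 2075+2093+2343+1974+2372+1871 = 12728 ops/s.
Max-entry greedy (repeatedly take the single best remaining cell) gives 11425 ops/s, worse by 1303.
Swapping Juno↔Talus (Juno→Machine M7 1949 ops/s, Talus→Machine M3 1026 ops/s) loses 1472.
Every other assignment is strictly worse.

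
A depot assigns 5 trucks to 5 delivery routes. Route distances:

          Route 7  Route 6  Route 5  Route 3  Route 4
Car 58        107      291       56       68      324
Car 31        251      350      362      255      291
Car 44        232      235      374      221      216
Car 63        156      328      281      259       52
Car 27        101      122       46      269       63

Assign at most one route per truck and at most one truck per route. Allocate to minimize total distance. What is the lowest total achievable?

Minimum total: 652 km

Treat this as an assignment problem: match each truck to one route.
Optimal: Car 58→Route 3 (68 km), Car 31→Route 7 (251 km), Car 44→Route 6 (235 km), Car 63→Route 4 (52 km), Car 27→Route 5 (46 km) — total 68+251+235+52+46 = 652 km.
Min-entry greedy (repeatedly take the single cheapest remaining cell) gives 748 km, worse by 96.
Next-best assignment: Car 58→Route 7, Car 31→Route 3, Car 44→Route 6, Car 63→Route 4, Car 27→Route 5 = 695 km.
Checked against all permutations: 652 km is optimal.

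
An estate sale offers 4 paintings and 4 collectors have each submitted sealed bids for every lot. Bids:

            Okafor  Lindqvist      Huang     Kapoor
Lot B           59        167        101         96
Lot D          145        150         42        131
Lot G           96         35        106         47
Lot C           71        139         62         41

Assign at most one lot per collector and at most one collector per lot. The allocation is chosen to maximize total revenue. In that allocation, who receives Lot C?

This is the linear assignment problem.
Optimal: Okafor→Lot D ($145), Lindqvist→Lot C ($139), Huang→Lot G ($106), Kapoor→Lot B ($96) — total 145+139+106+96 = $486.
Max-entry greedy (repeatedly take the single best remaining cell) gives $459, worse by 27.
Checked against all permutations: $486 is optimal.
Lindqvist's own top lot is Lot B ($167), but forcing Lindqvist→Lot B and reassigning the rest optimally gives only $475 — worse by 11.

Lindqvist receives Lot C.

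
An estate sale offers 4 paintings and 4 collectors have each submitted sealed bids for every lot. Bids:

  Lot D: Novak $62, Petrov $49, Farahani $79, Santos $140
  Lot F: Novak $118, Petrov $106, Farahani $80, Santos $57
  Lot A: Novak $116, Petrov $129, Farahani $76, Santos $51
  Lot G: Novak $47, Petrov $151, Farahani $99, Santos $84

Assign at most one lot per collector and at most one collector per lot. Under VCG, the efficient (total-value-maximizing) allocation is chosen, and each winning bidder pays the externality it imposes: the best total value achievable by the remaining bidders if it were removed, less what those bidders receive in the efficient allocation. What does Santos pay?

Santos pays $1.

Efficient allocation: Novak→Lot A ($116), Petrov→Lot G ($151), Farahani→Lot F ($80), Santos→Lot D ($140); total welfare W = $487.
Santos receives Lot D at value $140, so the others get W − 140 = $347.
Without Santos: best allocation of the remaining 3 bidders over all 4 lots is Novak→Lot F ($118), Petrov→Lot G ($151), Farahani→Lot D ($79), total $348.
VCG payment = (others' best without Santos) − (others' welfare with Santos) = 348 − 347 = $1.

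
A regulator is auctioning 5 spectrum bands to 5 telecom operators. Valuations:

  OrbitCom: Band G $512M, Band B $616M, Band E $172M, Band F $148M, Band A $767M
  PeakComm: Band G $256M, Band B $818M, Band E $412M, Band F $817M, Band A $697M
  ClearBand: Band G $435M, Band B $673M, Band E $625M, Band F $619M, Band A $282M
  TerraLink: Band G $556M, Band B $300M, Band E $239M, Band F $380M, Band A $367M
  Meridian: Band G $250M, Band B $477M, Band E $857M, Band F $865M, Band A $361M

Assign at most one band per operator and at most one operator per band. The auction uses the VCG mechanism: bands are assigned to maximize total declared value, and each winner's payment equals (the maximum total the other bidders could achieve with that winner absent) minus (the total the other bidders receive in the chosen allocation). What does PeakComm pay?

PeakComm pays $8M.

Efficient allocation: OrbitCom→Band A ($767M), PeakComm→Band F ($817M), ClearBand→Band B ($673M), TerraLink→Band G ($556M), Meridian→Band E ($857M); total welfare W = $3670M.
PeakComm receives Band F at value $817M, so the others get W − 817 = $2853M.
Without PeakComm: best allocation of the remaining 4 bidders over all 5 bands is OrbitCom→Band A ($767M), ClearBand→Band B ($673M), TerraLink→Band G ($556M), Meridian→Band F ($865M), total $2861M.
VCG payment = (others' best without PeakComm) − (others' welfare with PeakComm) = 2861 − 2853 = $8M.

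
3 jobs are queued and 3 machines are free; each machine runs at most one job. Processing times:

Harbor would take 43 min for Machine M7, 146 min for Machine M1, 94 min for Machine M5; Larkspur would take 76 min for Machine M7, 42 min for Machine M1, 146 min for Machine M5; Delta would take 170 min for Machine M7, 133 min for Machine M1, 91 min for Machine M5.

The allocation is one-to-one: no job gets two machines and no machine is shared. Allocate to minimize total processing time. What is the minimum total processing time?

This is the linear assignment problem.
Optimal: Harbor→Machine M7 (43 min), Larkspur→Machine M1 (42 min), Delta→Machine M5 (91 min) — total 43+42+91 = 176 min.
Next-best assignment: Harbor→Machine M5, Larkspur→Machine M7, Delta→Machine M1 = 303 min.
Every other assignment is strictly worse.

Minimum total: 176 min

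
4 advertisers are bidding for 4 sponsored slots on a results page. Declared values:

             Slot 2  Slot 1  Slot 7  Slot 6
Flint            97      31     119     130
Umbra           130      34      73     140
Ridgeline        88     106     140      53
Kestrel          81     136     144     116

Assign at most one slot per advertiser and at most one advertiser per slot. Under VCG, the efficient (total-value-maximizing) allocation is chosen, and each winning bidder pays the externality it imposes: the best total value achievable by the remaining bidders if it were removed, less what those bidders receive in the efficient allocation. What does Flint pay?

Efficient allocation: Flint→Slot 6 ($130), Umbra→Slot 2 ($130), Ridgeline→Slot 7 ($140), Kestrel→Slot 1 ($136); total welfare W = $536.
Flint receives Slot 6 at value $130, so the others get W − 130 = $406.
Without Flint: best allocation of the remaining 3 bidders over all 4 slots is Umbra→Slot 6 ($140), Ridgeline→Slot 7 ($140), Kestrel→Slot 1 ($136), total $416.
VCG payment = (others' best without Flint) − (others' welfare with Flint) = 416 − 406 = $10.

Flint pays $10.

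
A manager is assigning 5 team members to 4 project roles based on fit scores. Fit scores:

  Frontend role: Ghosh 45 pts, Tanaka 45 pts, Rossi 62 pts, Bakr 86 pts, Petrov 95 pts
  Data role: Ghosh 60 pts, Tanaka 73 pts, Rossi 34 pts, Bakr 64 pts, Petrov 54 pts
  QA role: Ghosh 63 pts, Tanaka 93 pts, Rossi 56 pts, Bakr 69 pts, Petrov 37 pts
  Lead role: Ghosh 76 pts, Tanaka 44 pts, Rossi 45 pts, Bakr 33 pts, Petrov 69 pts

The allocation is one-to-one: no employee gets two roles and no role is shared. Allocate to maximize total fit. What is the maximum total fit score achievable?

Maximum total: 328 pts

Treat this as an assignment problem: match each employee to one role.
Optimal: Petrov→Frontend role (95 pts), Bakr→Data role (64 pts), Tanaka→QA role (93 pts), Ghosh→Lead role (76 pts) — total 95+64+93+76 = 328 pts.
Column-greedy (each role in turn goes to its best remaining employee) gives 313 pts, worse by 15.
Checked against all permutations: 328 pts is optimal.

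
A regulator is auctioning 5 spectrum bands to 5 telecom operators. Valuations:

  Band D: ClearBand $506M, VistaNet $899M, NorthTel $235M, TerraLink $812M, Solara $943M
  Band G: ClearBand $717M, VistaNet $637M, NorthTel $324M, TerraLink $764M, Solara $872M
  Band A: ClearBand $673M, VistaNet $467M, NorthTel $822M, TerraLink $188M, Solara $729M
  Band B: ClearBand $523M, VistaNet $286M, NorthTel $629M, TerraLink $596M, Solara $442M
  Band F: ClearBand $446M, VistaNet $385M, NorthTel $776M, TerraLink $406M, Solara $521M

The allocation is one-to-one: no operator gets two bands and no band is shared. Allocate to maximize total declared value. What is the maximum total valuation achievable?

Max total: $3816M

Optimal: ClearBand→Band A ($673M), VistaNet→Band D ($899M), NorthTel→Band F ($776M), TerraLink→Band B ($596M), Solara→Band G ($872M) — total 673+899+776+596+872 = $3816M.
Max-entry greedy (repeatedly take the single best remaining cell) gives $3437M, worse by 379.
No other one-to-one assignment exceeds $3816M.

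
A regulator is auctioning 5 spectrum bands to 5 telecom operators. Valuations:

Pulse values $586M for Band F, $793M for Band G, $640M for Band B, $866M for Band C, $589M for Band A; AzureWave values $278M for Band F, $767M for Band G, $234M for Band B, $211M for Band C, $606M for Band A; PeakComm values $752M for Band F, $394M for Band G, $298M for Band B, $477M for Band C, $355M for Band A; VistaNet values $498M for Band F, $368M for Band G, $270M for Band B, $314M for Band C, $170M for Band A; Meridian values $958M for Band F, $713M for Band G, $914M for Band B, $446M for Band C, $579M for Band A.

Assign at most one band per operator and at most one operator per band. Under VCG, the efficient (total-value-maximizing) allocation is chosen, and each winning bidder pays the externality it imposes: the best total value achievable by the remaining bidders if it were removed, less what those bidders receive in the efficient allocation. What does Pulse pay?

Efficient allocation: Pulse→Band C ($866M), AzureWave→Band A ($606M), PeakComm→Band F ($752M), VistaNet→Band G ($368M), Meridian→Band B ($914M); total welfare W = $3506M.
Pulse receives Band C at value $866M, so the others get W − 866 = $2640M.
Without Pulse: best allocation of the remaining 4 bidders over all 5 bands is AzureWave→Band G ($767M), PeakComm→Band F ($752M), VistaNet→Band C ($314M), Meridian→Band B ($914M), total $2747M.
VCG payment = (others' best without Pulse) − (others' welfare with Pulse) = 2747 − 2640 = $107M.

Pulse pays $107M.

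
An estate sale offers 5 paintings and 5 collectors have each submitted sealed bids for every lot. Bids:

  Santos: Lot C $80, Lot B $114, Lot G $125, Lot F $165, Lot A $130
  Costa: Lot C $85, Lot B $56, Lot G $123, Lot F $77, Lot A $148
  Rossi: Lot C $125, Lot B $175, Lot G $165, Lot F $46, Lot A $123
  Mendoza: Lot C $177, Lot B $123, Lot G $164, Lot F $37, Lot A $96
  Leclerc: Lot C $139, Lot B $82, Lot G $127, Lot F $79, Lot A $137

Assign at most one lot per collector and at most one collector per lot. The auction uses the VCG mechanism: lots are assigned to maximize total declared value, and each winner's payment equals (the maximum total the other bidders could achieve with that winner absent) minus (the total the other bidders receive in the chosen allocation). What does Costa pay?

Costa pays $10.

Efficient allocation: Santos→Lot F ($165), Costa→Lot A ($148), Rossi→Lot B ($175), Mendoza→Lot C ($177), Leclerc→Lot G ($127); total welfare W = $792.
Costa receives Lot A at value $148, so the others get W − 148 = $644.
Without Costa: best allocation of the remaining 4 bidders over all 5 lots is Santos→Lot F ($165), Rossi→Lot B ($175), Mendoza→Lot C ($177), Leclerc→Lot A ($137), total $654.
VCG payment = (others' best without Costa) − (others' welfare with Costa) = 654 − 644 = $10.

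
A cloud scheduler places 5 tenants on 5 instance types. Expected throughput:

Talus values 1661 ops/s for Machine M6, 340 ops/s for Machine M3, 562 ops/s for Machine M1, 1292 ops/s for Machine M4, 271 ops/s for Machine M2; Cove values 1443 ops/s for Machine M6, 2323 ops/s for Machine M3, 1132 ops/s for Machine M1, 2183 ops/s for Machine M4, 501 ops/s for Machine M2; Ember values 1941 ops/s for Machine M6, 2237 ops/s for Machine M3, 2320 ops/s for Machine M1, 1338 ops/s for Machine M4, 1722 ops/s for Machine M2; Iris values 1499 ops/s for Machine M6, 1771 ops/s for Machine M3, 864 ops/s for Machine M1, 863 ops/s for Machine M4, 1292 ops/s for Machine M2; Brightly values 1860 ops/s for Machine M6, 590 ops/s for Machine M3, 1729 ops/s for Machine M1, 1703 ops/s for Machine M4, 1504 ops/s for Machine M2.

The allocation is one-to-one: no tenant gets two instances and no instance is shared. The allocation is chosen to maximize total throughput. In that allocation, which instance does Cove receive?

This is the linear assignment problem.
Optimal: Talus→Machine M6 (1661 ops/s), Cove→Machine M4 (2183 ops/s), Ember→Machine M1 (2320 ops/s), Iris→Machine M3 (1771 ops/s), Brightly→Machine M2 (1504 ops/s) — total 1661+2183+2320+1771+1504 = 9439 ops/s.
Row-greedy (each tenant in turn takes its best remaining instance) gives 9299 ops/s, worse by 140.
Cove's own top instance is Machine M3 (2323 ops/s), but forcing Cove→Machine M3 and reassigning the rest optimally gives only 9299 ops/s — worse by 140.

Cove receives Machine M4.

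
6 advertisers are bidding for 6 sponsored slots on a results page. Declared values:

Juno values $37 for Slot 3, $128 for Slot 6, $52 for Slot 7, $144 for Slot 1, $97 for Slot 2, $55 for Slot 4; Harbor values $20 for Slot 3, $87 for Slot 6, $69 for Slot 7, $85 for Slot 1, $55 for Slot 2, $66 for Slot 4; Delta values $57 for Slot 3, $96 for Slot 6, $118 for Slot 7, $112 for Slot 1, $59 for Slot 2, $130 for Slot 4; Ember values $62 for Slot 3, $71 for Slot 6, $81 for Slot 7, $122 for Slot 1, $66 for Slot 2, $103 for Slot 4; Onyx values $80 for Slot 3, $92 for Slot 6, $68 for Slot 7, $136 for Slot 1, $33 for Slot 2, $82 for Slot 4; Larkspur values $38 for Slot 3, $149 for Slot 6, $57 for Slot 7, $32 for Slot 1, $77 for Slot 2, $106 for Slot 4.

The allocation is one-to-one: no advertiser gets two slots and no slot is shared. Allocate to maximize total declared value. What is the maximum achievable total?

Optimal: Juno→Slot 1 ($144), Harbor→Slot 2 ($55), Delta→Slot 7 ($118), Ember→Slot 4 ($103), Onyx→Slot 3 ($80), Larkspur→Slot 6 ($149) — total 144+55+118+103+80+149 = $649.
Column-greedy (each slot in turn goes to its best remaining advertiser) gives $623, worse by 26.
Next-best assignment: Juno→Slot 2, Harbor→Slot 7, Delta→Slot 4, Ember→Slot 1, Onyx→Slot 3, Larkspur→Slot 6 = $647.
Checked against all permutations: $649 is optimal.

Max total: $649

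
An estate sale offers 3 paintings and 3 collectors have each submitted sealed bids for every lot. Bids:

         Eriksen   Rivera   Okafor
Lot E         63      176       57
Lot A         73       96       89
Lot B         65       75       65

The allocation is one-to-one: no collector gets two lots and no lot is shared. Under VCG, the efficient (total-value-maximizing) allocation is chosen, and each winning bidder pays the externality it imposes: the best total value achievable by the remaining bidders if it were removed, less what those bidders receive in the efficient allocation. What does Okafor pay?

Okafor pays $8.

Efficient allocation: Eriksen→Lot B ($65), Rivera→Lot E ($176), Okafor→Lot A ($89); total welfare W = $330.
Okafor receives Lot A at value $89, so the others get W − 89 = $241.
Without Okafor: best allocation of the remaining 2 bidders over all 3 lots is Eriksen→Lot A ($73), Rivera→Lot E ($176), total $249.
VCG payment = (others' best without Okafor) − (others' welfare with Okafor) = 249 − 241 = $8.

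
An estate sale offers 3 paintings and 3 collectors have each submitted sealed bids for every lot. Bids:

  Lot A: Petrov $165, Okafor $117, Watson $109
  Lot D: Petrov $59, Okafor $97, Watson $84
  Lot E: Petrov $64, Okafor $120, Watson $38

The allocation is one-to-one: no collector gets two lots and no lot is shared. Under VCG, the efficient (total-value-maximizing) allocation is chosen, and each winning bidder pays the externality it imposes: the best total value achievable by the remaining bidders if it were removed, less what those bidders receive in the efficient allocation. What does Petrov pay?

Petrov pays $25.

Efficient allocation: Petrov→Lot A ($165), Okafor→Lot E ($120), Watson→Lot D ($84); total welfare W = $369.
Petrov receives Lot A at value $165, so the others get W − 165 = $204.
Without Petrov: best allocation of the remaining 2 bidders over all 3 lots is Okafor→Lot E ($120), Watson→Lot A ($109), total $229.
VCG payment = (others' best without Petrov) − (others' welfare with Petrov) = 229 − 204 = $25.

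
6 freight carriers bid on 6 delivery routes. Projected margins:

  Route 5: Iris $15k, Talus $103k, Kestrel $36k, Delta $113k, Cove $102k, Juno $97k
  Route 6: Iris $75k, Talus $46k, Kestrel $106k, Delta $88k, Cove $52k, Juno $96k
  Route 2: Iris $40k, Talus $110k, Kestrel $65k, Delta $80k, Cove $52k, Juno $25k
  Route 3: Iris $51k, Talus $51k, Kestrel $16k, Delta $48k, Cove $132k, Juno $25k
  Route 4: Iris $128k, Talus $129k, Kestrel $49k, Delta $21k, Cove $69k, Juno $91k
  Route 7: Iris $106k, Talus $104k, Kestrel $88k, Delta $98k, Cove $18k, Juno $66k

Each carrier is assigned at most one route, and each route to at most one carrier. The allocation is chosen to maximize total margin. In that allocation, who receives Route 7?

Delta receives Route 7.

Optimal: Iris→Route 4 ($128k), Talus→Route 2 ($110k), Kestrel→Route 6 ($106k), Delta→Route 7 ($98k), Cove→Route 3 ($132k), Juno→Route 5 ($97k) — total 128+110+106+98+132+97 = $671k.
Next-best assignment: Iris→Route 4, Talus→Route 2, Kestrel→Route 7, Delta→Route 5, Cove→Route 3, Juno→Route 6 = $667k.
Swapping Talus↔Iris (Talus→Route 4 $129k, Iris→Route 2 $40k) loses 69.
Delta's own top route is Route 5 ($113k), but forcing Delta→Route 5 and reassigning the rest optimally gives only $667k — worse by 4.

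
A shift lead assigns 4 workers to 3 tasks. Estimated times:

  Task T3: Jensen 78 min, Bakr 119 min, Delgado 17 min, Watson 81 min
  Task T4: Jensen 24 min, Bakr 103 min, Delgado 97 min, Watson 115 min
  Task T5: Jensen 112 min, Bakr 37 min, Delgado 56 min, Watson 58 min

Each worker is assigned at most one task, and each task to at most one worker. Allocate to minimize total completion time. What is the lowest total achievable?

Optimal: Delgado→Task T3 (17 min), Jensen→Task T4 (24 min), Bakr→Task T5 (37 min) — total 17+24+37 = 78 min.
Next-best assignment: Delgado→Task T3, Jensen→Task T4, Watson→Task T5 = 99 min.
Swapping Bakr↔Jensen (Bakr→Task T4 103 min, Jensen→Task T5 112 min) adds 154.

Min total: 78 min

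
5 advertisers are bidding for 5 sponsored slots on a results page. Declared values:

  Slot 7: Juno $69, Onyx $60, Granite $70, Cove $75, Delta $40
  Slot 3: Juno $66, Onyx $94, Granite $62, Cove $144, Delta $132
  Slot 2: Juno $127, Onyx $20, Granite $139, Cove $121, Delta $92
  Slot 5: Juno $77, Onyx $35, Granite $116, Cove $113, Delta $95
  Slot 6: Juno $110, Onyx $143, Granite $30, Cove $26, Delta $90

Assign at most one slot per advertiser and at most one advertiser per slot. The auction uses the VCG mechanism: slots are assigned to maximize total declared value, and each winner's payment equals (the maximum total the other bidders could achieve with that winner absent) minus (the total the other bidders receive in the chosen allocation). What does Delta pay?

Delta pays $66.

Efficient allocation: Juno→Slot 7 ($69), Onyx→Slot 6 ($143), Granite→Slot 2 ($139), Cove→Slot 5 ($113), Delta→Slot 3 ($132); total welfare W = $596.
Delta receives Slot 3 at value $132, so the others get W − 132 = $464.
Without Delta: best allocation of the remaining 4 bidders over all 5 slots is Juno→Slot 2 ($127), Onyx→Slot 6 ($143), Granite→Slot 5 ($116), Cove→Slot 3 ($144), total $530.
VCG payment = (others' best without Delta) − (others' welfare with Delta) = 530 − 464 = $66.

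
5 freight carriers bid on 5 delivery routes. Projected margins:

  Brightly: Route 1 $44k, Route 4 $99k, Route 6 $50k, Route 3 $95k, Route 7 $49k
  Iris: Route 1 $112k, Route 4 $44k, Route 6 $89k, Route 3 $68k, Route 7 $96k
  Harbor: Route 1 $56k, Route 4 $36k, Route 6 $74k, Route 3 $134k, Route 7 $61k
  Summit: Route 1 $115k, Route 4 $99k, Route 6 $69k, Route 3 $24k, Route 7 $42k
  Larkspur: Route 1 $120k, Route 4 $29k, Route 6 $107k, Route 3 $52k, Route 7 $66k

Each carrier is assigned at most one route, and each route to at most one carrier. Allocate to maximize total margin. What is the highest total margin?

Optimal: Brightly→Route 4 ($99k), Iris→Route 7 ($96k), Harbor→Route 3 ($134k), Summit→Route 1 ($115k), Larkspur→Route 6 ($107k) — total 99+96+134+115+107 = $551k.
Column-greedy (each route in turn goes to its best remaining carrier) gives $484k, worse by 67.
Swapping Iris↔Harbor (Iris→Route 3 $68k, Harbor→Route 7 $61k) loses 101.

Max total: $551k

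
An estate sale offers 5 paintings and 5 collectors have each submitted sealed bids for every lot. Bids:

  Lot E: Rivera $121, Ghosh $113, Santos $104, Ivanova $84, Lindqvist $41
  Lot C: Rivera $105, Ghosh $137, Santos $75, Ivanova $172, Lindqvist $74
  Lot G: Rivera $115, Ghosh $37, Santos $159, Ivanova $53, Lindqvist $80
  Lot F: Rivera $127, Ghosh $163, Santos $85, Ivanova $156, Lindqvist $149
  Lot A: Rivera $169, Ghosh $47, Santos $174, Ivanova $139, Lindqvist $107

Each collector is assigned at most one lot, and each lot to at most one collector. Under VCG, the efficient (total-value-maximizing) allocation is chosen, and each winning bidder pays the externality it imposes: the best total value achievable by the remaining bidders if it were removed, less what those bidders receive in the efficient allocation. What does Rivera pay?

Rivera pays $15.

Efficient allocation: Rivera→Lot A ($169), Ghosh→Lot E ($113), Santos→Lot G ($159), Ivanova→Lot C ($172), Lindqvist→Lot F ($149); total welfare W = $762.
Rivera receives Lot A at value $169, so the others get W − 169 = $593.
Without Rivera: best allocation of the remaining 4 bidders over all 5 lots is Ghosh→Lot E ($113), Santos→Lot A ($174), Ivanova→Lot C ($172), Lindqvist→Lot F ($149), total $608.
VCG payment = (others' best without Rivera) − (others' welfare with Rivera) = 608 − 593 = $15.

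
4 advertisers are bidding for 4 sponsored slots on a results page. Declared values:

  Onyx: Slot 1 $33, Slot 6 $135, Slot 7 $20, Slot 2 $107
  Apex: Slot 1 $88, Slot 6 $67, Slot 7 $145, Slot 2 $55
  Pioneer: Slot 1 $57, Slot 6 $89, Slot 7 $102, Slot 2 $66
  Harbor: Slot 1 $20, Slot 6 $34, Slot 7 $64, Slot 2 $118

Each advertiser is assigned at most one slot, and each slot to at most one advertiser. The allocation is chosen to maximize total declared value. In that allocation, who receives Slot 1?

This is a one-to-one assignment (maximum-weight bipartite matching).
Optimal: Onyx→Slot 6 ($135), Apex→Slot 7 ($145), Pioneer→Slot 1 ($57), Harbor→Slot 2 ($118) — total 135+145+57+118 = $455.
Column-greedy (each slot in turn goes to its best remaining advertiser) gives $443, worse by 12.
Pioneer's own top slot is Slot 7 ($102), but forcing Pioneer→Slot 7 and reassigning the rest optimally gives only $443 — worse by 12.

Pioneer receives Slot 1.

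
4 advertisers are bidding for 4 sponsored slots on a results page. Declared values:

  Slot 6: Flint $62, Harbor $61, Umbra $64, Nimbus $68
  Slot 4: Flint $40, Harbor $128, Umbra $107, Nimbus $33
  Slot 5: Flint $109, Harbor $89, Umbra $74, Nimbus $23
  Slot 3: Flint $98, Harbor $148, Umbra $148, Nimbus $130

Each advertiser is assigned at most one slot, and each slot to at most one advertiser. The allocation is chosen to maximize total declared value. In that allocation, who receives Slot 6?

Nimbus receives Slot 6.

Optimal: Flint→Slot 5 ($109), Harbor→Slot 4 ($128), Umbra→Slot 3 ($148), Nimbus→Slot 6 ($68) — total 109+128+148+68 = $453.
Row-greedy (each advertiser in turn takes its best remaining slot) gives $432, worse by 21.
Next-best assignment: Flint→Slot 5, Harbor→Slot 3, Umbra→Slot 4, Nimbus→Slot 6 = $432.
Swapping Nimbus↔Umbra (Nimbus→Slot 3 $130, Umbra→Slot 6 $64) loses 22.
Nimbus's own top slot is Slot 3 ($130), but forcing Nimbus→Slot 3 and reassigning the rest optimally gives only $431 — worse by 22.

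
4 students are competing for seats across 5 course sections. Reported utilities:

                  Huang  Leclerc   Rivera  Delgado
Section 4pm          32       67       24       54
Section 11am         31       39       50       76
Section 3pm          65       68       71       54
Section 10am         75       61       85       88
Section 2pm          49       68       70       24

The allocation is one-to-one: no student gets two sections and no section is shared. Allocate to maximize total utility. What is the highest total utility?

Optimal: Huang→Section 3pm (65 points), Leclerc→Section 2pm (68 points), Rivera→Section 10am (85 points), Delgado→Section 11am (76 points) — total 65+68+85+76 = 294 points.
Column-greedy (each section in turn goes to its best remaining student) gives 289 points, worse by 5.
Every other assignment is strictly worse.

Max total: 294 points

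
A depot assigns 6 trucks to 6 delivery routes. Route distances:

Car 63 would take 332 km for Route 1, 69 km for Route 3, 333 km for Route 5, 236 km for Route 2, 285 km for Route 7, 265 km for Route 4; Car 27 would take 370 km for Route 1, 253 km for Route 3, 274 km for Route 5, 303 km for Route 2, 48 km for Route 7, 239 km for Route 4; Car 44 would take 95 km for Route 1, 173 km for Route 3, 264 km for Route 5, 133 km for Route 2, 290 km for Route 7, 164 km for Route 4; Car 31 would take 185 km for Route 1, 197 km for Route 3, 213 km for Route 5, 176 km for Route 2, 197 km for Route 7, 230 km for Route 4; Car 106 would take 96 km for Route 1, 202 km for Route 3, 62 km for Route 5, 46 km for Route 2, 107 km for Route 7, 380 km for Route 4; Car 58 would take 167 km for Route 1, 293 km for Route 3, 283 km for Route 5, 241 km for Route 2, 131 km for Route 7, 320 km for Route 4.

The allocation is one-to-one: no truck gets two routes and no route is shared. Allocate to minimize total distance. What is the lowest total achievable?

Minimum total: 686 km

Optimal: Car 63→Route 3 (69 km), Car 27→Route 7 (48 km), Car 44→Route 4 (164 km), Car 31→Route 2 (176 km), Car 106→Route 5 (62 km), Car 58→Route 1 (167 km) — total 69+48+164+176+62+167 = 686 km.
Next-best assignment: Car 63→Route 3, Car 27→Route 7, Car 44→Route 4, Car 31→Route 5, Car 106→Route 2, Car 58→Route 1 = 707 km.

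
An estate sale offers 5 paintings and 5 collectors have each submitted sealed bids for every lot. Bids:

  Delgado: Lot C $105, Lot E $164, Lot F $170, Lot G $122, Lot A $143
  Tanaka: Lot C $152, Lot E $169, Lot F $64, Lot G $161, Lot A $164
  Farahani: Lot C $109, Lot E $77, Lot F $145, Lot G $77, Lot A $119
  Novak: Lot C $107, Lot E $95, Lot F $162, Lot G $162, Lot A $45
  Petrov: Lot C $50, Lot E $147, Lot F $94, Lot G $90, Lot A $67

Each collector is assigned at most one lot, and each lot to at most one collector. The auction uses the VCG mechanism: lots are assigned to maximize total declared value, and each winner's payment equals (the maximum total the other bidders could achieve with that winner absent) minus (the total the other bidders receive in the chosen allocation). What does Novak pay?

Efficient allocation: Delgado→Lot F ($170), Tanaka→Lot A ($164), Farahani→Lot C ($109), Novak→Lot G ($162), Petrov→Lot E ($147); total welfare W = $752.
Novak receives Lot G at value $162, so the others get W − 162 = $590.
Without Novak: best allocation of the remaining 4 bidders over all 5 lots is Delgado→Lot F ($170), Tanaka→Lot G ($161), Farahani→Lot A ($119), Petrov→Lot E ($147), total $597.
VCG payment = (others' best without Novak) − (others' welfare with Novak) = 597 − 590 = $7.

Novak pays $7.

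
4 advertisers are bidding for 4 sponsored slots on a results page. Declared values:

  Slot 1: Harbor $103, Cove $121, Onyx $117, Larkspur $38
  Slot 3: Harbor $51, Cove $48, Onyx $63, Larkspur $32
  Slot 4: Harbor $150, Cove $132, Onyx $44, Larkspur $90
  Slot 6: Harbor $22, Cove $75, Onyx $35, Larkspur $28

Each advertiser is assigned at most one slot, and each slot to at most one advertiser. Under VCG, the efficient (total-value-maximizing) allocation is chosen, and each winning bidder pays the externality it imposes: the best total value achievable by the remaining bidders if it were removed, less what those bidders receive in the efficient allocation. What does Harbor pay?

Harbor pays $58.

Efficient allocation: Harbor→Slot 4 ($150), Cove→Slot 6 ($75), Onyx→Slot 1 ($117), Larkspur→Slot 3 ($32); total welfare W = $374.
Harbor receives Slot 4 at value $150, so the others get W − 150 = $224.
Without Harbor: best allocation of the remaining 3 bidders over all 4 slots is Cove→Slot 6 ($75), Onyx→Slot 1 ($117), Larkspur→Slot 4 ($90), total $282.
VCG payment = (others' best without Harbor) − (others' welfare with Harbor) = 282 − 224 = $58.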